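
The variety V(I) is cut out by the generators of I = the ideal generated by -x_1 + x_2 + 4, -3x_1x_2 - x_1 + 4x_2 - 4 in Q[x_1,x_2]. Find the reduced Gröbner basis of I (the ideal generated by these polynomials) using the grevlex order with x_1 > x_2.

This is the nonlinear analogue of row-reducing a linear system.

f_1 = -x_1 + x_2 + 4, LT = x_1.
f_2 = -3x_1x_2 - x_1 + 4x_2 - 4, LT = x_1x_2.

S(f_1,f_2): lcm = x_1x_2. S = -x_2^2 - 1/3x_1 - 8/3x_2 - 4/3.
  leading term x_2^2: no divisor's leading term divides it; move -x_2^2 to the remainder.
  leading term x_1: subtract (1/3)·f_1 from -1/3x_1 - 8/3x_2 - 4/3 → -3x_2 - 8/3
  leading term x_2: no divisor's leading term divides it; move -3x_2 to the remainder.
  leading term 1: no divisor's leading term divides it; move -8/3 to the remainder.
  remainder -x_2^2 - 3x_2 - 8/3 ≠ 0; add g_3 = -x_2^2 - 3x_2 - 8/3 to the basis.

The other S-polynomials (S(f_1,g_3), S(f_2,g_3)) all reduce to 0 modulo the current basis, so we have a Gröbner basis.
Inter-reduce: drop elements whose leading term is divisible by another's, tail-reduce, and make monic.

G = {x_2^2 + 3x_2 + 8/3, x_1 - x_2 - 4}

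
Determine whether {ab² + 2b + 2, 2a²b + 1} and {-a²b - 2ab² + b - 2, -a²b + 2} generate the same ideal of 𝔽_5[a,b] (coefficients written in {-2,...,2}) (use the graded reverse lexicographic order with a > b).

Two ideals are equal iff their reduced Gröbner bases coincide (the reduced basis is unique for a fixed ordering).
Buchberger on the first generating set:
f_1 = ab² + 2b + 2, LT = ab².
f_2 = 2a²b + 1, LT = a²b.

S(f_1,f_2): lcm = a²b². S = 2ab + 2a + 2b.
  leading term ab: no divisor's leading term divides it; move 2ab to the remainder.
  leading term a: no divisor's leading term divides it; move 2a to the remainder.
  leading term b: no divisor's leading term divides it; move 2b to the remainder.
  remainder 2ab + 2a + 2b ≠ 0; add g_3 = 2ab + 2a + 2b to the basis.

S(f_1,g_3): lcm = ab². S = -ab - b² + 2b + 2.
  leading term ab: subtract (2)·g_3 from -ab - b² + 2b + 2 → -b² + a - 2b + 2
  leading term b²: no divisor's leading term divides it; move -b² to the remainder.
  leading term a: no divisor's leading term divides it; move a to the remainder.
  leading term b: no divisor's leading term divides it; move -2b to the remainder.
  leading term 1: no divisor's leading term divides it; move 2 to the remainder.
  remainder -b² + a - 2b + 2 ≠ 0; add g_4 = -b² + a - 2b + 2 to the basis.

S(f_2,g_3): lcm = a²b. S = -a² - ab - 2.
  leading term a²: no divisor's leading term divides it; move -a² to the remainder.
  leading term ab: subtract (2)·g_3 from -ab - 2 → a + b - 2
  leading term a: no divisor's leading term divides it; move a to the remainder.
  leading term b: no divisor's leading term divides it; move b to the remainder.
  leading term 1: no divisor's leading term divides it; move -2 to the remainder.
  remainder -a² + a + b - 2 ≠ 0; add g_5 = -a² + a + b - 2 to the basis.

The other S-polynomials (S(f_1,g_4), S(f_2,g_4), S(g_3,g_4), S(f_1,g_5), S(f_2,g_5), S(g_3,g_5), S(g_4,g_5)) all reduce to 0 modulo the current basis, so we have a Gröbner basis.
Inter-reduce: drop elements whose leading term is divisible by another's, tail-reduce, and make monic.
Reduced Gröbner basis: {a² - a - b + 2, ab + a + b, b² - a + 2b - 2}.

Buchberger on the second generating set:
h_1 = -a²b - 2ab² + b - 2, LT = a²b.
h_2 = -a²b + 2, LT = a²b.

S(h_1,h_2): lcm = a²b. S = 2ab² - b - 1.
  leading term ab²: no divisor's leading term divides it; move 2ab² to the remainder.
  leading term b: no divisor's leading term divides it; move -b to the remainder.
  leading term 1: no divisor's leading term divides it; move -1 to the remainder.
  remainder 2ab² - b - 1 ≠ 0; add k_3 = 2ab² - b - 1 to the basis.

S(h_1,k_3): lcm = a²b². S = 2ab³ - 2ab - b² - 2a + 2b.
  leading term ab³: subtract (b)·k_3 from 2ab³ - 2ab - b² - 2a + 2b → -2ab - 2a - 2b
  leading term ab: no divisor's leading term divides it; move -2ab to the remainder.
  leading term a: no divisor's leading term divides it; move -2a to the remainder.
  leading term b: no divisor's leading term divides it; move -2b to the remainder.
  remainder -2ab - 2a - 2b ≠ 0; add k_4 = -2ab - 2a - 2b to the basis.

S(h_1,k_4): lcm = a²b. S = 2ab² - a² - ab - b + 2.
  leading term ab²: subtract (1)·k_3 from 2ab² - a² - ab - b + 2 → -a² - ab - 2
  leading term a²: no divisor's leading term divides it; move -a² to the remainder.
  leading term ab: subtract (-2)·k_4 from -ab - 2 → a + b - 2
  leading term a: no divisor's leading term divides it; move a to the remainder.
  leading term b: no divisor's leading term divides it; move b to the remainder.
  leading term 1: no divisor's leading term divides it; move -2 to the remainder.
  remainder -a² + a + b - 2 ≠ 0; add k_5 = -a² + a + b - 2 to the basis.

S(k_3,k_4): lcm = ab². S = -ab - b² + 2b + 2.
  leading term ab: subtract (-2)·k_4 from -ab - b² + 2b + 2 → -b² + a - 2b + 2
  leading term b²: no divisor's leading term divides it; move -b² to the remainder.
  leading term a: no divisor's leading term divides it; move a to the remainder.
  leading term b: no divisor's leading term divides it; move -2b to the remainder.
  leading term 1: no divisor's leading term divides it; move 2 to the remainder.
  remainder -b² + a - 2b + 2 ≠ 0; add k_6 = -b² + a - 2b + 2 to the basis.

The other S-polynomials (S(h_2,k_3), S(h_2,k_4), S(h_1,k_5), S(h_2,k_5), S(k_3,k_5), S(k_4,k_5), S(h_1,k_6), S(h_2,k_6), S(k_3,k_6), S(k_4,k_6), S(k_5,k_6)) all reduce to 0 modulo the current basis, so we have a Gröbner basis.
Inter-reduce: drop elements whose leading term is divisible by another's, tail-reduce, and make monic.
Reduced Gröbner basis: {a² - a - b + 2, ab + a + b, b² - a + 2b - 2}.

The two bases agree; hence the ideals are identical.
The same test decides containment: I ⊆ J iff every generator of I reduces to 0 modulo a Gröbner basis of J.

Yes, the ideals are equal.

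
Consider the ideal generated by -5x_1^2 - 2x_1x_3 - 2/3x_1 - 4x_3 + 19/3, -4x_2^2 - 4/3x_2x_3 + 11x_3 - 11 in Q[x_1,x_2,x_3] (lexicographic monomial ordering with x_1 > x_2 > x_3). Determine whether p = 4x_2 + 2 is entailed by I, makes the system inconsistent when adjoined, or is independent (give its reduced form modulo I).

First compute the reduced Gröbner basis of I by Buchberger's algorithm.
f_1 = -5x_1^2 - 2x_1x_3 - 2/3x_1 - 4x_3 + 19/3, LT = x_1^2.
f_2 = -4x_2^2 - 4/3x_2x_3 + 11x_3 - 11, LT = x_2^2.

The S-polynomials (S(f_1,f_2)) all reduce to 0 modulo the current basis, so we have a Gröbner basis.
Inter-reduce: drop elements whose leading term is divisible by another's, tail-reduce, and make monic.
Reduced Gröbner basis: {x_1^2 + 2/5x_1x_3 + 2/15x_1 + 4/5x_3 - 19/15, x_2^2 + 1/3x_2x_3 - 11/4x_3 + 11/4}.
Label its elements g_1 = x_1^2 + 2/5x_1x_3 + 2/15x_1 + 4/5x_3 - 19/15, g_2 = x_2^2 + 1/3x_2x_3 - 11/4x_3 + 11/4.

Reduce p = 4x_2 + 2 modulo G:
  leading term x_2: no divisor's leading term divides it; move 4x_2 to the remainder.
  leading term 1: no divisor's leading term divides it; move 2 to the remainder.
  normal form = 4x_2 + 2.
The normal form is nonzero, so p ∉ I. Since p minus its normal form lies in I, I + (p) = I + (r) where r = 4x_2 + 2; decide whether this ideal is the whole ring.
Run Buchberger on G together with r (pairs among the g_i already reduce to 0 since G is a Gröbner basis):
g_1 = x_1^2 + 2/5x_1x_3 + 2/15x_1 + 4/5x_3 - 19/15, LT = x_1^2.
g_2 = x_2^2 + 1/3x_2x_3 - 11/4x_3 + 11/4, LT = x_2^2.
r = 4x_2 + 2, LT = x_2.

S(g_2,r): lcm = x_2^2. S = 1/3x_2x_3 - 1/2x_2 - 11/4x_3 + 11/4.
  reduce S modulo (g_1, g_2, r):
  remainder -35/12x_3 + 3 ≠ 0; add m_4 = -35/12x_3 + 3 to the basis.

The other S-polynomials (S(g_1,g_2), S(g_1,r), S(g_1,m_4), S(g_2,m_4), S(r,m_4)) all reduce to 0 modulo the current basis, so we have a Gröbner basis.
Inter-reduce: drop elements whose leading term is divisible by another's, tail-reduce, and make monic.
Reduced Gröbner basis: {x_1^2 + 286/525x_1 - 233/525, x_2 + 1/2, x_3 - 36/35}.
The reduced Gröbner basis of I + (p) is {x_1^2 + 286/525x_1 - 233/525, x_2 + 1/2, x_3 - 36/35} ≠ {1}, a proper ideal, so the enlarged system stays consistent: p is independent of I, with normal form 4x_2 + 2.

4x_2 + 2 is independent of I; its normal form modulo I is 4x_2 + 2.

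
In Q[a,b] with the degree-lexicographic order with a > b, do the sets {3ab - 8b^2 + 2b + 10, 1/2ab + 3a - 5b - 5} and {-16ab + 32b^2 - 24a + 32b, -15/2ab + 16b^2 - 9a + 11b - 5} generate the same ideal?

Yes, the ideals are equal.

Two ideals are equal iff their reduced Gröbner bases coincide (the reduced basis is unique for a fixed ordering).
Buchberger on the first generating set:
f_1 = 3ab - 8b^2 + 2b + 10, LT = ab.
f_2 = 1/2ab + 3a - 5b - 5, LT = ab.

S(f_1,f_2): lcm = ab. S = -8/3b^2 - 6a + 32/3b + 40/3.
  leading term b^2: no divisor's leading term divides it; move -8/3b^2 to the remainder.
  leading term a: no divisor's leading term divides it; move -6a to the remainder.
  leading term b: no divisor's leading term divides it; move 32/3b to the remainder.
  leading term 1: no divisor's leading term divides it; move 40/3 to the remainder.
  remainder -8/3b^2 - 6a + 32/3b + 40/3 ≠ 0; add g_3 = -8/3b^2 - 6a + 32/3b + 40/3 to the basis.

S(f_1,g_3): lcm = ab^2. S = -8/3b^3 - 9/4a^2 + 4ab + 2/3b^2 + 5a + 10/3b.
  leading term b^3: subtract (b)·g_3 from -8/3b^3 - 9/4a^2 + 4ab + 2/3b^2 + 5a + 10/3b → -9/4a^2 + 10ab - 10b^2 + 5a - 10b
  leading term a^2: no divisor's leading term divides it; move -9/4a^2 to the remainder.
  leading term ab: subtract (10/3)·f_1 from 10ab - 10b^2 + 5a - 10b → 50/3b^2 + 5a - 50/3b - 100/3
  leading term b^2: subtract (-25/4)·g_3 from 50/3b^2 + 5a - 50/3b - 100/3 → -65/2a + 50b + 50
  leading term a: no divisor's leading term divides it; move -65/2a to the remainder.
  leading term b: no divisor's leading term divides it; move 50b to the remainder.
  leading term 1: no divisor's leading term divides it; move 50 to the remainder.
  remainder -9/4a^2 - 65/2a + 50b + 50 ≠ 0; add g_4 = -9/4a^2 - 65/2a + 50b + 50 to the basis.

The other S-polynomials (S(f_2,g_3), S(f_1,g_4), S(f_2,g_4), S(g_3,g_4)) all reduce to 0 modulo the current basis, so we have a Gröbner basis.
Inter-reduce: drop elements whose leading term is divisible by another's, tail-reduce, and make monic.
Reduced Gröbner basis: {a^2 + 130/9a - 200/9b - 200/9, ab + 6a - 10b - 10, b^2 + 9/4a - 4b - 5}.

Buchberger on the second generating set:
h_1 = -16ab + 32b^2 - 24a + 32b, LT = ab.
h_2 = -15/2ab + 16b^2 - 9a + 11b - 5, LT = ab.

S(h_1,h_2): lcm = ab. S = 2/15b^2 + 3/10a - 8/15b - 2/3.
  leading term b^2: no divisor's leading term divides it; move 2/15b^2 to the remainder.
  leading term a: no divisor's leading term divides it; move 3/10a to the remainder.
  leading term b: no divisor's leading term divides it; move -8/15b to the remainder.
  leading term 1: no divisor's leading term divides it; move -2/3 to the remainder.
  remainder 2/15b^2 + 3/10a - 8/15b - 2/3 ≠ 0; add k_3 = 2/15b^2 + 3/10a - 8/15b - 2/3 to the basis.

S(h_1,k_3): lcm = ab^2. S = -2b^3 - 9/4a^2 + 11/2ab - 2b^2 + 5a.
  leading term b^3: subtract (-15b)·k_3 from -2b^3 - 9/4a^2 + 11/2ab - 2b^2 + 5a → -9/4a^2 + 10ab - 10b^2 + 5a - 10b
  leading term a^2: no divisor's leading term divides it; move -9/4a^2 to the remainder.
  leading term ab: subtract (-5/8)·h_1 from 10ab - 10b^2 + 5a - 10b → 10b^2 - 10a + 10b
  leading term b^2: subtract (75)·k_3 from 10b^2 - 10a + 10b → -65/2a + 50b + 50
  leading term a: no divisor's leading term divides it; move -65/2a to the remainder.
  leading term b: no divisor's leading term divides it; move 50b to the remainder.
  leading term 1: no divisor's leading term divides it; move 50 to the remainder.
  remainder -9/4a^2 - 65/2a + 50b + 50 ≠ 0; add k_4 = -9/4a^2 - 65/2a + 50b + 50 to the basis.

The other S-polynomials (S(h_2,k_3), S(h_1,k_4), S(h_2,k_4), S(k_3,k_4)) all reduce to 0 modulo the current basis, so we have a Gröbner basis.
Inter-reduce: drop elements whose leading term is divisible by another's, tail-reduce, and make monic.
Reduced Gröbner basis: {a^2 + 130/9a - 200/9b - 200/9, ab + 6a - 10b - 10, b^2 + 9/4a - 4b - 5}.

These coincide, so the ideals are equal.
The choice of monomial ordering does not affect the verdict — as long as both bases are computed under the same ordering, their equality decides ideal equality.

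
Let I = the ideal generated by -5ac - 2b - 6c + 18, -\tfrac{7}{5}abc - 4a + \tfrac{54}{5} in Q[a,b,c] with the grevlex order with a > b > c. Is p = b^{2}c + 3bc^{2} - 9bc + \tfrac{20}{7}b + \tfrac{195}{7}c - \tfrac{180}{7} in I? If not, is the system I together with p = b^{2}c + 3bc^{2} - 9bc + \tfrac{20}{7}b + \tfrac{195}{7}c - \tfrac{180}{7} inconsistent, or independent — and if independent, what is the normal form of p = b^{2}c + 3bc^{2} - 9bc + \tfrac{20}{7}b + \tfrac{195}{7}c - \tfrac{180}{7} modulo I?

b^{2}c + 3bc^{2} - 9bc + \tfrac{20}{7}b + \tfrac{195}{7}c - \tfrac{180}{7} lies in I (it reduces to 0).

First compute the reduced Gröbner basis of I by Buchberger's algorithm.
f_1 = -5ac - 2b - 6c + 18, LT = ac.
f_2 = -\tfrac{7}{5}abc - 4a + \tfrac{54}{5}, LT = abc.

S(f_1,f_2): lcm = abc. S = \tfrac{2}{5}b^{2} + \tfrac{6}{5}bc - \tfrac{20}{7}a - \tfrac{18}{5}b + \tfrac{54}{7}.
  leading term b^{2}: no divisor's leading term divides it; move \tfrac{2}{5}b^{2} to the remainder.
  leading term bc: no divisor's leading term divides it; move \tfrac{6}{5}bc to the remainder.
  leading term a: no divisor's leading term divides it; move -\tfrac{20}{7}a to the remainder.
  leading term b: no divisor's leading term divides it; move -\tfrac{18}{5}b to the remainder.
  leading term 1: no divisor's leading term divides it; move \tfrac{54}{7} to the remainder.
  remainder \tfrac{2}{5}b^{2} + \tfrac{6}{5}bc - \tfrac{20}{7}a - \tfrac{18}{5}b + \tfrac{54}{7} ≠ 0; add h_3 = \tfrac{2}{5}b^{2} + \tfrac{6}{5}bc - \tfrac{20}{7}a - \tfrac{18}{5}b + \tfrac{54}{7} to the basis.

The other S-polynomials (S(f_1,h_3), S(f_2,h_3)) all reduce to 0 modulo the current basis, so we have a Gröbner basis.
Inter-reduce: drop elements whose leading term is divisible by another's, tail-reduce, and make monic.
Reduced Gröbner basis: {b^{2} + 3bc - \tfrac{50}{7}a - 9b + \tfrac{135}{7}, ac + \tfrac{2}{5}b + \tfrac{6}{5}c - \tfrac{18}{5}}.
Label its elements g_1 = b^{2} + 3bc - \tfrac{50}{7}a - 9b + \tfrac{135}{7}, g_2 = ac + \tfrac{2}{5}b + \tfrac{6}{5}c - \tfrac{18}{5}.

Reduce p = b^{2}c + 3bc^{2} - 9bc + \tfrac{20}{7}b + \tfrac{195}{7}c - \tfrac{180}{7} modulo G:
  leading term b^{2}c: subtract (c)·g_1 from b^{2}c + 3bc^{2} - 9bc + \tfrac{20}{7}b + \tfrac{195}{7}c - \tfrac{180}{7} → \tfrac{50}{7}ac + \tfrac{20}{7}b + \tfrac{60}{7}c - \tfrac{180}{7}
  leading term ac: subtract (\tfrac{50}{7})·g_2 from \tfrac{50}{7}ac + \tfrac{20}{7}b + \tfrac{60}{7}c - \tfrac{180}{7} → 0
  normal form = 0.
Since the normal form is 0, p ∈ I.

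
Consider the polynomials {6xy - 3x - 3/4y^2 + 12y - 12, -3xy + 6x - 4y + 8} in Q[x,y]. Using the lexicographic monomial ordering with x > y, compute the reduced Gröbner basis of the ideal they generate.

f_1 = 6xy - 3x - 3/4y^2 + 12y - 12, LT = xy.
f_2 = -3xy + 6x - 4y + 8, LT = xy.

S(f_1,f_2): lcm = xy. S = 3/2x - 1/8y^2 + 2/3y + 2/3.
  leading term x: no divisor's leading term divides it; move 3/2x to the remainder.
  leading term y^2: no divisor's leading term divides it; move -1/8y^2 to the remainder.
  leading term y: no divisor's leading term divides it; move 2/3y to the remainder.
  leading term 1: no divisor's leading term divides it; move 2/3 to the remainder.
  remainder 3/2x - 1/8y^2 + 2/3y + 2/3 ≠ 0; add g_3 = 3/2x - 1/8y^2 + 2/3y + 2/3 to the basis.

S(f_1,g_3): lcm = xy. S = -1/2x + 1/12y^3 - 41/72y^2 + 14/9y - 2.
  leading term x: subtract (-1/3)·g_3 from -1/2x + 1/12y^3 - 41/72y^2 + 14/9y - 2 → 1/12y^3 - 11/18y^2 + 16/9y - 16/9
  leading term y^3: no divisor's leading term divides it; move 1/12y^3 to the remainder.
  leading term y^2: no divisor's leading term divides it; move -11/18y^2 to the remainder.
  leading term y: no divisor's leading term divides it; move 16/9y to the remainder.
  leading term 1: no divisor's leading term divides it; move -16/9 to the remainder.
  remainder 1/12y^3 - 11/18y^2 + 16/9y - 16/9 ≠ 0; add g_4 = 1/12y^3 - 11/18y^2 + 16/9y - 16/9 to the basis.

The other S-polynomials (S(f_2,g_3), S(f_1,g_4), S(f_2,g_4), S(g_3,g_4)) all reduce to 0 modulo the current basis, so we have a Gröbner basis.
Inter-reduce: drop elements whose leading term is divisible by another's, tail-reduce, and make monic.

G = {x - 1/12y^2 + 4/9y + 4/9, y^3 - 22/3y^2 + 64/3y - 64/3}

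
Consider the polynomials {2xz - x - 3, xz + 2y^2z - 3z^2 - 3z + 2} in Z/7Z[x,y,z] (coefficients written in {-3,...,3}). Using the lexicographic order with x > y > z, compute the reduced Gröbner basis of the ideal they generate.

G = {x - 3y^2z + z^2 + z, y^2z^2 + 3y^2z + 2z^3 + z^2 - z + 3}

The reduced Gröbner basis is the canonical form of the ideal for this ordering.

f_1 = 2xz - x - 3, LT = xz.
f_2 = xz + 2y^2z - 3z^2 - 3z + 2, LT = xz.

S(f_1,f_2): lcm = xz. S = 3x - 2y^2z + 3z^2 + 3z.
  reduce S modulo (f_1, f_2):
  remainder 3x - 2y^2z + 3z^2 + 3z ≠ 0; add g_3 = 3x - 2y^2z + 3z^2 + 3z to the basis.

S(f_1,g_3): lcm = xz. S = 3x + 3y^2z^2 - z^3 - z^2 + 2.
  reduce S modulo (f_1, f_2, g_3):
  remainder 3y^2z^2 + 2y^2z - z^3 + 3z^2 - 3z + 2 ≠ 0; add g_4 = 3y^2z^2 + 2y^2z - z^3 + 3z^2 - 3z + 2 to the basis.

The other S-polynomials (S(f_2,g_3), S(f_1,g_4), S(f_2,g_4), S(g_3,g_4)) all reduce to 0 modulo the current basis, so we have a Gröbner basis.
Inter-reduce: drop elements whose leading term is divisible by another's, tail-reduce, and make monic.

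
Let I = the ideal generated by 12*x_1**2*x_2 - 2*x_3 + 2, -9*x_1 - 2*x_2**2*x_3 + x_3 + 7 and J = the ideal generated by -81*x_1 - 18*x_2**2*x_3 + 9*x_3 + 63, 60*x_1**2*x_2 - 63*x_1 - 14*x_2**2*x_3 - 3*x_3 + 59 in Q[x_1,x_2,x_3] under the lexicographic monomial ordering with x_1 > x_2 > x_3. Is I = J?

Since reduced Gröbner bases are canonical representatives of ideals under a given ordering, it suffices to compute and compare them.
Buchberger on the first generating set:
f_1 = 12*x_1**2*x_2 - 2*x_3 + 2, LT = x_1**2*x_2.
f_2 = -9*x_1 - 2*x_2**2*x_3 + x_3 + 7, LT = x_1.

S(f_1,f_2): lcm = x_1**2*x_2. S = -2/9*x_1*x_2**3*x_3 + 1/9*x_1*x_2*x_3 + 7/9*x_1*x_2 - 1/6*x_3 + 1/6.
  leading term x_1*x_2**3*x_3: subtract (2/81*x_2**3*x_3)·f_2 from -2/9*x_1*x_2**3*x_3 + 1/9*x_1*x_2*x_3 + 7/9*x_1*x_2 - 1/6*x_3 + 1/6 → 1/9*x_1*x_2*x_3 + 7/9*x_1*x_2 + 4/81*x_2**5*x_3**2 - 2/81*x_2**3*x_3**2 - 14/81*x_2**3*x_3 - 1/6*x_3 + 1/6
  leading term x_1*x_2*x_3: subtract (-1/81*x_2*x_3)·f_2 from 1/9*x_1*x_2*x_3 + 7/9*x_1*x_2 + 4/81*x_2**5*x_3**2 - 2/81*x_2**3*x_3**2 - 14/81*x_2**3*x_3 - 1/6*x_3 + 1/6 → 7/9*x_1*x_2 + 4/81*x_2**5*x_3**2 - 4/81*x_2**3*x_3**2 - 14/81*x_2**3*x_3 + 1/81*x_2*x_3**2 + 7/81*x_2*x_3 - 1/6*x_3 + 1/6
  leading term x_1*x_2: subtract (-7/81*x_2)·f_2 from 7/9*x_1*x_2 + 4/81*x_2**5*x_3**2 - 4/81*x_2**3*x_3**2 - 14/81*x_2**3*x_3 + 1/81*x_2*x_3**2 + 7/81*x_2*x_3 - 1/6*x_3 + 1/6 → 4/81*x_2**5*x_3**2 - 4/81*x_2**3*x_3**2 - 28/81*x_2**3*x_3 + 1/81*x_2*x_3**2 + 14/81*x_2*x_3 + 49/81*x_2 - 1/6*x_3 + 1/6
  leading term x_2**5*x_3**2: no divisor's leading term divides it; move 4/81*x_2**5*x_3**2 to the remainder.
  leading term x_2**3*x_3**2: no divisor's leading term divides it; move -4/81*x_2**3*x_3**2 to the remainder.
  leading term x_2**3*x_3: no divisor's leading term divides it; move -28/81*x_2**3*x_3 to the remainder.
  leading term x_2*x_3**2: no divisor's leading term divides it; move 1/81*x_2*x_3**2 to the remainder.
  leading term x_2*x_3: no divisor's leading term divides it; move 14/81*x_2*x_3 to the remainder.
  leading term x_2: no divisor's leading term divides it; move 49/81*x_2 to the remainder.
  leading term x_3: no divisor's leading term divides it; move -1/6*x_3 to the remainder.
  leading term 1: no divisor's leading term divides it; move 1/6 to the remainder.
  remainder 4/81*x_2**5*x_3**2 - 4/81*x_2**3*x_3**2 - 28/81*x_2**3*x_3 + 1/81*x_2*x_3**2 + 14/81*x_2*x_3 + 49/81*x_2 - 1/6*x_3 + 1/6 ≠ 0; add g_3 = 4/81*x_2**5*x_3**2 - 4/81*x_2**3*x_3**2 - 28/81*x_2**3*x_3 + 1/81*x_2*x_3**2 + 14/81*x_2*x_3 + 49/81*x_2 - 1/6*x_3 + 1/6 to the basis.

The other S-polynomials (S(f_1,g_3), S(f_2,g_3)) all reduce to 0 modulo the current basis, so we have a Gröbner basis.
Inter-reduce: drop elements whose leading term is divisible by another's, tail-reduce, and make monic.
Reduced Gröbner basis: {x_1 + 2/9*x_2**2*x_3 - 1/9*x_3 - 7/9, x_2**5*x_3**2 - x_2**3*x_3**2 - 7*x_2**3*x_3 + 1/4*x_2*x_3**2 + 7/2*x_2*x_3 + 49/4*x_2 - 27/8*x_3 + 27/8}.

Buchberger on the second generating set:
h_1 = -81*x_1 - 18*x_2**2*x_3 + 9*x_3 + 63, LT = x_1.
h_2 = 60*x_1**2*x_2 - 63*x_1 - 14*x_2**2*x_3 - 3*x_3 + 59, LT = x_1**2*x_2.

S(h_1,h_2): lcm = x_1**2*x_2. S = 2/9*x_1*x_2**3*x_3 - 1/9*x_1*x_2*x_3 - 7/9*x_1*x_2 + 21/20*x_1 + 7/30*x_2**2*x_3 + 1/20*x_3 - 59/60.
  leading term x_1*x_2**3*x_3: subtract (-2/729*x_2**3*x_3)·h_1 from 2/9*x_1*x_2**3*x_3 - 1/9*x_1*x_2*x_3 - 7/9*x_1*x_2 + 21/20*x_1 + 7/30*x_2**2*x_3 + 1/20*x_3 - 59/60 → -1/9*x_1*x_2*x_3 - 7/9*x_1*x_2 + 21/20*x_1 - 4/81*x_2**5*x_3**2 + 2/81*x_2**3*x_3**2 + 14/81*x_2**3*x_3 + 7/30*x_2**2*x_3 + 1/20*x_3 - 59/60
  leading term x_1*x_2*x_3: subtract (1/729*x_2*x_3)·h_1 from -1/9*x_1*x_2*x_3 - 7/9*x_1*x_2 + 21/20*x_1 - 4/81*x_2**5*x_3**2 + 2/81*x_2**3*x_3**2 + 14/81*x_2**3*x_3 + 7/30*x_2**2*x_3 + 1/20*x_3 - 59/60 → -7/9*x_1*x_2 + 21/20*x_1 - 4/81*x_2**5*x_3**2 + 4/81*x_2**3*x_3**2 + 14/81*x_2**3*x_3 + 7/30*x_2**2*x_3 - 1/81*x_2*x_3**2 - 7/81*x_2*x_3 + 1/20*x_3 - 59/60
  leading term x_1*x_2: subtract (7/729*x_2)·h_1 from -7/9*x_1*x_2 + 21/20*x_1 - 4/81*x_2**5*x_3**2 + 4/81*x_2**3*x_3**2 + 14/81*x_2**3*x_3 + 7/30*x_2**2*x_3 - 1/81*x_2*x_3**2 - 7/81*x_2*x_3 + 1/20*x_3 - 59/60 → 21/20*x_1 - 4/81*x_2**5*x_3**2 + 4/81*x_2**3*x_3**2 + 28/81*x_2**3*x_3 + 7/30*x_2**2*x_3 - 1/81*x_2*x_3**2 - 14/81*x_2*x_3 - 49/81*x_2 + 1/20*x_3 - 59/60
  leading term x_1: subtract (-7/540)·h_1 from 21/20*x_1 - 4/81*x_2**5*x_3**2 + 4/81*x_2**3*x_3**2 + 28/81*x_2**3*x_3 + 7/30*x_2**2*x_3 - 1/81*x_2*x_3**2 - 14/81*x_2*x_3 - 49/81*x_2 + 1/20*x_3 - 59/60 → -4/81*x_2**5*x_3**2 + 4/81*x_2**3*x_3**2 + 28/81*x_2**3*x_3 - 1/81*x_2*x_3**2 - 14/81*x_2*x_3 - 49/81*x_2 + 1/6*x_3 - 1/6
  leading term x_2**5*x_3**2: no divisor's leading term divides it; move -4/81*x_2**5*x_3**2 to the remainder.
  leading term x_2**3*x_3**2: no divisor's leading term divides it; move 4/81*x_2**3*x_3**2 to the remainder.
  leading term x_2**3*x_3: no divisor's leading term divides it; move 28/81*x_2**3*x_3 to the remainder.
  leading term x_2*x_3**2: no divisor's leading term divides it; move -1/81*x_2*x_3**2 to the remainder.
  leading term x_2*x_3: no divisor's leading term divides it; move -14/81*x_2*x_3 to the remainder.
  leading term x_2: no divisor's leading term divides it; move -49/81*x_2 to the remainder.
  leading term x_3: no divisor's leading term divides it; move 1/6*x_3 to the remainder.
  leading term 1: no divisor's leading term divides it; move -1/6 to the remainder.
  remainder -4/81*x_2**5*x_3**2 + 4/81*x_2**3*x_3**2 + 28/81*x_2**3*x_3 - 1/81*x_2*x_3**2 - 14/81*x_2*x_3 - 49/81*x_2 + 1/6*x_3 - 1/6 ≠ 0; add k_3 = -4/81*x_2**5*x_3**2 + 4/81*x_2**3*x_3**2 + 28/81*x_2**3*x_3 - 1/81*x_2*x_3**2 - 14/81*x_2*x_3 - 49/81*x_2 + 1/6*x_3 - 1/6 to the basis.

The other S-polynomials (S(h_1,k_3), S(h_2,k_3)) all reduce to 0 modulo the current basis, so we have a Gröbner basis.
Inter-reduce: drop elements whose leading term is divisible by another's, tail-reduce, and make monic.
Reduced Gröbner basis: {x_1 + 2/9*x_2**2*x_3 - 1/9*x_3 - 7/9, x_2**5*x_3**2 - x_2**3*x_3**2 - 7*x_2**3*x_3 + 1/4*x_2*x_3**2 + 7/2*x_2*x_3 + 49/4*x_2 - 27/8*x_3 + 27/8}.

The two bases agree; hence the ideals are identical.
The same test decides containment: I ⊆ J iff every generator of I reduces to 0 modulo a Gröbner basis of J.

Yes, the ideals are equal.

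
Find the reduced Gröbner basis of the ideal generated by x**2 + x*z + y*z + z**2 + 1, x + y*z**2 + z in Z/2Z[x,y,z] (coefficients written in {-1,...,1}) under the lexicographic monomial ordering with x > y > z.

G = {x + y*z**2 + z, y**2*z**4 + y*z**3 + y*z + z**2 + 1}

f_1 = x**2 + x*z + y*z + z**2 + 1, LT = x**2.
f_2 = x + y*z**2 + z, LT = x.

S(f_1,f_2): lcm = x**2. S = x*y*z**2 + y*z + z**2 + 1.
  reduce S modulo (f_1, f_2):
  remainder y**2*z**4 + y*z**3 + y*z + z**2 + 1 ≠ 0; add g_3 = y**2*z**4 + y*z**3 + y*z + z**2 + 1 to the basis.

The other S-polynomials (S(f_1,g_3), S(f_2,g_3)) all reduce to 0 modulo the current basis, so we have a Gröbner basis.
Inter-reduce: drop elements whose leading term is divisible by another's, tail-reduce, and make monic.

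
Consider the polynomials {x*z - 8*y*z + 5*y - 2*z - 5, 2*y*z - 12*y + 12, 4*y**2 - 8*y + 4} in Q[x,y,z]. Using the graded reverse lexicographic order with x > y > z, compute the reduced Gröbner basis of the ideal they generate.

G = {x*z - 55/6*z, z**2, y - 1/6*z - 1}

f_1 = x*z - 8*y*z + 5*y - 2*z - 5, LT = x*z.
f_2 = 2*y*z - 12*y + 12, LT = y*z.
f_3 = 4*y**2 - 8*y + 4, LT = y**2.

S(f_1,f_2): lcm = x*y*z. S = -8*y**2*z + 6*x*y + 5*y**2 - 2*y*z - 6*x - 5*y.
  reduce S modulo (f_1, f_2, f_3):
  remainder 6*x*y - 6*x - 55*y + 55 ≠ 0; add g_4 = 6*x*y - 6*x - 55*y + 55 to the basis.

S(f_2,f_3): lcm = y**2*z. S = -6*y**2 + 2*y*z + 6*y - z.
  reduce S modulo (f_1, f_2, f_3, g_4):
  remainder 6*y - z - 6 ≠ 0; add g_5 = 6*y - z - 6 to the basis.

S(f_2,g_5): lcm = y*z. S = 1/6*z**2 - 6*y + z + 6.
  reduce S modulo (f_1, f_2, f_3, g_4, g_5):
  remainder 1/6*z**2 ≠ 0; add g_6 = 1/6*z**2 to the basis.

The other S-polynomials (S(f_1,f_3), S(f_1,g_4), S(f_2,g_4), S(f_3,g_4), S(f_1,g_5), S(f_3,g_5), S(g_4,g_5), S(f_1,g_6), S(f_2,g_6), S(f_3,g_6), S(g_4,g_6), S(g_5,g_6)) all reduce to 0 modulo the current basis, so we have a Gröbner basis.
Inter-reduce: drop elements whose leading term is divisible by another's, tail-reduce, and make monic.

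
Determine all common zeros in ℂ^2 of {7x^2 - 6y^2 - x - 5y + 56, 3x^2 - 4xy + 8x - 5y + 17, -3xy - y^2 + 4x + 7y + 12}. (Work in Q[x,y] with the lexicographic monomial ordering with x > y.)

{(3, 4)}

Compute a lex Gröbner basis by Buchberger's algorithm.
f_1 = 7x^2 - x - 6y^2 - 5y + 56, LT = x^2.
f_2 = 3x^2 - 4xy + 8x - 5y + 17, LT = x^2.
f_3 = -3xy + 4x - y^2 + 7y + 12, LT = xy.

S(f_1,f_2): lcm = x^2. S = 4/3xy - 59/21x - 6/7y^2 + 20/21y + 7/3.
  leading term xy: subtract (-4/9)·f_3 from 4/3xy - 59/21x - 6/7y^2 + 20/21y + 7/3 → -65/63x - 82/63y^2 + 256/63y + 23/3
  leading term x: no divisor's leading term divides it; move -65/63x to the remainder.
  leading term y^2: no divisor's leading term divides it; move -82/63y^2 to the remainder.
  leading term y: no divisor's leading term divides it; move 256/63y to the remainder.
  leading term 1: no divisor's leading term divides it; move 23/3 to the remainder.
  remainder -65/63x - 82/63y^2 + 256/63y + 23/3 ≠ 0; add h_4 = -65/63x - 82/63y^2 + 256/63y + 23/3 to the basis.

S(f_1,f_3): lcm = x^2y. S = 4/3x^2 - 1/3xy^2 + 46/21xy + 4x - 6/7y^3 - 5/7y^2 + 8y.
  leading term x^2: subtract (4/21)·f_1 from 4/3x^2 - 1/3xy^2 + 46/21xy + 4x - 6/7y^3 - 5/7y^2 + 8y → -1/3xy^2 + 46/21xy + 88/21x - 6/7y^3 + 3/7y^2 + 188/21y - 32/3
  leading term xy^2: subtract (1/9y)·f_3 from -1/3xy^2 + 46/21xy + 88/21x - 6/7y^3 + 3/7y^2 + 188/21y - 32/3 → 110/63xy + 88/21x - 47/63y^3 - 22/63y^2 + 160/21y - 32/3
  leading term xy: subtract (-110/189)·f_3 from 110/63xy + 88/21x - 47/63y^3 - 22/63y^2 + 160/21y - 32/3 → 176/27x - 47/63y^3 - 176/189y^2 + 2210/189y - 232/63
  leading term x: subtract (-1232/195)·h_4 from 176/27x - 47/63y^3 - 176/189y^2 + 2210/189y - 232/63 → -47/63y^3 - 12496/1365y^2 + 153014/4095y + 183272/4095
  leading term y^3: no divisor's leading term divides it; move -47/63y^3 to the remainder.
  leading term y^2: no divisor's leading term divides it; move -12496/1365y^2 to the remainder.
  leading term y: no divisor's leading term divides it; move 153014/4095y to the remainder.
  leading term 1: no divisor's leading term divides it; move 183272/4095 to the remainder.
  remainder -47/63y^3 - 12496/1365y^2 + 153014/4095y + 183272/4095 ≠ 0; add h_5 = -47/63y^3 - 12496/1365y^2 + 153014/4095y + 183272/4095 to the basis.

S(f_2,f_3): lcm = x^2y. S = 4/3x^2 - 5/3xy^2 + 5xy + 4x - 5/3y^2 + 17/3y.
  leading term x^2: subtract (4/21)·f_1 from 4/3x^2 - 5/3xy^2 + 5xy + 4x - 5/3y^2 + 17/3y → -5/3xy^2 + 5xy + 88/21x - 11/21y^2 + 139/21y - 32/3
  leading term xy^2: subtract (5/9y)·f_3 from -5/3xy^2 + 5xy + 88/21x - 11/21y^2 + 139/21y - 32/3 → 25/9xy + 88/21x + 5/9y^3 - 278/63y^2 - 1/21y - 32/3
  leading term xy: subtract (-25/27)·f_3 from 25/9xy + 88/21x + 5/9y^3 - 278/63y^2 - 1/21y - 32/3 → 1492/189x + 5/9y^3 - 1009/189y^2 + 1216/189y + 4/9
  leading term x: subtract (-1492/195)·h_4 from 1492/189x + 5/9y^3 - 1009/189y^2 + 1216/189y + 4/9 → 5/9y^3 - 2983/195y^2 + 21952/585y + 34576/585
  leading term y^3: subtract (-35/47)·h_5 from 5/9y^3 - 2983/195y^2 + 21952/585y + 34576/585 → -202681/9165y^2 + 199646/3055y + 847144/9165
  leading term y^2: no divisor's leading term divides it; move -202681/9165y^2 to the remainder.
  leading term y: no divisor's leading term divides it; move 199646/3055y to the remainder.
  leading term 1: no divisor's leading term divides it; move 847144/9165 to the remainder.
  remainder -202681/9165y^2 + 199646/3055y + 847144/9165 ≠ 0; add h_6 = -202681/9165y^2 + 199646/3055y + 847144/9165 to the basis.

S(f_1,h_4): lcm = x^2. S = -82/65xy^2 + 256/65xy + 3316/455x - 6/7y^2 - 5/7y + 8.
  leading term xy^2: subtract (82/195y)·f_3 from -82/65xy^2 + 256/65xy + 3316/455x - 6/7y^2 - 5/7y + 8 → 88/39xy + 3316/455x + 82/195y^3 - 5188/1365y^2 - 2621/455y + 8
  leading term xy: subtract (-88/117)·f_3 from 88/39xy + 3316/455x + 82/195y^3 - 5188/1365y^2 - 2621/455y + 8 → 42164/4095x + 82/195y^3 - 18644/4095y^2 - 2029/4095y + 664/39
  leading term x: subtract (-42164/4225)·h_4 from 42164/4095x + 82/195y^3 - 18644/4095y^2 - 2029/4095y + 664/39 → 82/195y^3 - 74116/4225y^2 + 507719/12675y + 1185572/12675
  leading term y^3: subtract (-1722/3055)·h_5 from 82/195y^3 - 74116/4225y^2 + 507719/12675y + 1185572/12675 → -4508124/198575y^2 + 12136647/198575y + 23583396/198575
  leading term y^2: subtract (13524372/13174265)·h_6 from -4508124/198575y^2 + 12136647/198575y + 23583396/198575 → -78631431/13174265y + 314525724/13174265
  leading term y: no divisor's leading term divides it; move -78631431/13174265y to the remainder.
  leading term 1: no divisor's leading term divides it; move 314525724/13174265 to the remainder.
  remainder -78631431/13174265y + 314525724/13174265 ≠ 0; add h_7 = -78631431/13174265y + 314525724/13174265 to the basis.

The other S-polynomials (S(f_2,h_4), S(f_3,h_4), S(f_1,h_5), S(f_2,h_5), S(f_3,h_5), S(h_4,h_5), S(f_1,h_6), S(f_2,h_6), S(f_3,h_6), S(h_4,h_6), S(h_5,h_6), S(f_1,h_7), S(f_2,h_7), S(f_3,h_7), S(h_4,h_7), S(h_5,h_7), S(h_6,h_7)) all reduce to 0 modulo the current basis, so we have a Gröbner basis.
Inter-reduce: drop elements whose leading term is divisible by another's, tail-reduce, and make monic.
Reduced Gröbner basis: {x - 3, y - 4}.

Elimination: the polynomial y - 4 lies in the elimination ideal for y, so y ∈ {4}. For each such y, the remaining basis elements (now univariate) give the rest of the solution.
  y = 4: the earlier basis element becomes x - 3 = 0, giving x = 3 — point (3, 4).
Substituting each solution back into the original system confirms all equations vanish.
Zero-dimensionality of the ideal guarantees finitely many solutions over ℂ.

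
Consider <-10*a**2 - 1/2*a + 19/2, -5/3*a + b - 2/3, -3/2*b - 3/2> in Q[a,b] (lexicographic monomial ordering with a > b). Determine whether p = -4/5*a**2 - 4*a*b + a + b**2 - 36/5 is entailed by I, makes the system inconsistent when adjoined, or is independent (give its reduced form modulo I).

Adjoining -4/5*a**2 - 4*a*b + a + b**2 - 36/5 makes the ideal the whole ring: the system is inconsistent.

First compute the reduced Gröbner basis of I by Buchberger's algorithm.
f_1 = -10*a**2 - 1/2*a + 19/2, LT = a**2.
f_2 = -5/3*a + b - 2/3, LT = a.
f_3 = -3/2*b - 3/2, LT = b.

The S-polynomials (S(f_1,f_2), S(f_1,f_3), S(f_2,f_3)) all reduce to 0 modulo the current basis, so we have a Gröbner basis.
Inter-reduce: drop elements whose leading term is divisible by another's, tail-reduce, and make monic.
Reduced Gröbner basis: {a + 1, b + 1}.
Label its elements g_1 = a + 1, g_2 = b + 1.

Reduce p = -4/5*a**2 - 4*a*b + a + b**2 - 36/5 modulo G:
  leading term a**2: subtract (-4/5*a)·g_1 from -4/5*a**2 - 4*a*b + a + b**2 - 36/5 → -4*a*b + 9/5*a + b**2 - 36/5
  leading term a*b: subtract (-4*b)·g_1 from -4*a*b + 9/5*a + b**2 - 36/5 → 9/5*a + b**2 + 4*b - 36/5
  leading term a: subtract (9/5)·g_1 from 9/5*a + b**2 + 4*b - 36/5 → b**2 + 4*b - 9
  leading term b**2: subtract (b)·g_2 from b**2 + 4*b - 9 → 3*b - 9
  leading term b: subtract (3)·g_2 from 3*b - 9 → -12
  leading term 1: no divisor's leading term divides it; move -12 to the remainder.
  normal form = -12.
The normal form is nonzero, so p ∉ I. Since p minus its normal form lies in I, I + (p) = I + (r) where r = -12; decide whether this ideal is the whole ring.
Here r = -12 is a nonzero constant, hence a unit: 1 ∈ I + (p), the Gröbner basis of I + (p) is {1}, and the enlarged system has no common solution — adjoining p is inconsistent.

The remainder on division by a Gröbner basis is unique — it is the normal form.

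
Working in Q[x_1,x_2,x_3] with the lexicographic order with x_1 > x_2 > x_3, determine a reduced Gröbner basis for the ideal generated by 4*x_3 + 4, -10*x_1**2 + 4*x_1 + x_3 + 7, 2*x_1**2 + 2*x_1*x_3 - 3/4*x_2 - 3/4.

G = {x_1 + 5/8*x_2 - 3/8, x_2**2 - 14/25*x_2 - 39/25, x_3 + 1}

f_1 = 4*x_3 + 4, LT = x_3.
f_2 = -10*x_1**2 + 4*x_1 + x_3 + 7, LT = x_1**2.
f_3 = 2*x_1**2 + 2*x_1*x_3 - 3/4*x_2 - 3/4, LT = x_1**2.

S(f_2,f_3): lcm = x_1**2. S = -x_1*x_3 - 2/5*x_1 + 3/8*x_2 - 1/10*x_3 - 13/40.
  leading term x_1*x_3: subtract (-1/4*x_1)·f_1 from -x_1*x_3 - 2/5*x_1 + 3/8*x_2 - 1/10*x_3 - 13/40 → 3/5*x_1 + 3/8*x_2 - 1/10*x_3 - 13/40
  leading term x_1: no divisor's leading term divides it; move 3/5*x_1 to the remainder.
  leading term x_2: no divisor's leading term divides it; move 3/8*x_2 to the remainder.
  leading term x_3: subtract (-1/40)·f_1 from -1/10*x_3 - 13/40 → -9/40
  leading term 1: no divisor's leading term divides it; move -9/40 to the remainder.
  remainder 3/5*x_1 + 3/8*x_2 - 9/40 ≠ 0; add g_4 = 3/5*x_1 + 3/8*x_2 - 9/40 to the basis.

S(f_2,g_4): lcm = x_1**2. S = -5/8*x_1*x_2 - 1/40*x_1 - 1/10*x_3 - 7/10.
  leading term x_1*x_2: subtract (-25/24*x_2)·g_4 from -5/8*x_1*x_2 - 1/40*x_1 - 1/10*x_3 - 7/10 → -1/40*x_1 + 25/64*x_2**2 - 15/64*x_2 - 1/10*x_3 - 7/10
  leading term x_1: subtract (-1/24)·g_4 from -1/40*x_1 + 25/64*x_2**2 - 15/64*x_2 - 1/10*x_3 - 7/10 → 25/64*x_2**2 - 7/32*x_2 - 1/10*x_3 - 227/320
  leading term x_2**2: no divisor's leading term divides it; move 25/64*x_2**2 to the remainder.
  leading term x_2: no divisor's leading term divides it; move -7/32*x_2 to the remainder.
  leading term x_3: subtract (-1/40)·f_1 from -1/10*x_3 - 227/320 → -39/64
  leading term 1: no divisor's leading term divides it; move -39/64 to the remainder.
  remainder 25/64*x_2**2 - 7/32*x_2 - 39/64 ≠ 0; add g_5 = 25/64*x_2**2 - 7/32*x_2 - 39/64 to the basis.

The other S-polynomials (S(f_1,f_2), S(f_1,f_3), S(f_1,g_4), S(f_3,g_4), S(f_1,g_5), S(f_2,g_5), S(f_3,g_5), S(g_4,g_5)) all reduce to 0 modulo the current basis, so we have a Gröbner basis.
Inter-reduce: drop elements whose leading term is divisible by another's, tail-reduce, and make monic.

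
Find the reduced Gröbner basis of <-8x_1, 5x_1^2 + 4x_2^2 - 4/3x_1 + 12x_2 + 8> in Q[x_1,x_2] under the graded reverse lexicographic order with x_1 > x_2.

This is the nonlinear analogue of row-reducing a linear system.

f_1 = -8x_1, LT = x_1.
f_2 = 5x_1^2 + 4x_2^2 - 4/3x_1 + 12x_2 + 8, LT = x_1^2.

S(f_1,f_2): lcm = x_1^2. S = -4/5x_2^2 + 4/15x_1 - 12/5x_2 - 8/5.
  leading term x_2^2: no divisor's leading term divides it; move -4/5x_2^2 to the remainder.
  leading term x_1: subtract (-1/30)·f_1 from 4/15x_1 - 12/5x_2 - 8/5 → -12/5x_2 - 8/5
  leading term x_2: no divisor's leading term divides it; move -12/5x_2 to the remainder.
  leading term 1: no divisor's leading term divides it; move -8/5 to the remainder.
  remainder -4/5x_2^2 - 12/5x_2 - 8/5 ≠ 0; add g_3 = -4/5x_2^2 - 12/5x_2 - 8/5 to the basis.

S(f_1,g_3): leading monomials are coprime, so the S-polynomial reduces to 0 (Buchberger's first criterion).
S(f_2,g_3): leading monomials are coprime, so the S-polynomial reduces to 0 (Buchberger's first criterion).
Every S-polynomial of the final basis reduces to 0, so we have a Gröbner basis.
Inter-reduce: drop elements whose leading term is divisible by another's, tail-reduce, and make monic.

G = {x_2^2 + 3x_2 + 2, x_1}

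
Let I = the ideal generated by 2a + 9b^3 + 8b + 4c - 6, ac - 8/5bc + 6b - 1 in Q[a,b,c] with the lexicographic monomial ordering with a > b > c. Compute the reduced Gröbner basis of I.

This is the nonlinear analogue of row-reducing a linear system.

f_1 = 2a + 9b^3 + 8b + 4c - 6, LT = a.
f_2 = ac - 8/5bc + 6b - 1, LT = ac.

S(f_1,f_2): lcm = ac. S = 9/2b^3c + 28/5bc - 6b + 2c^2 - 3c + 1.
  reduce S modulo (f_1, f_2):
  remainder 9/2b^3c + 28/5bc - 6b + 2c^2 - 3c + 1 ≠ 0; add g_3 = 9/2b^3c + 28/5bc - 6b + 2c^2 - 3c + 1 to the basis.

The other S-polynomials (S(f_1,g_3), S(f_2,g_3)) all reduce to 0 modulo the current basis, so we have a Gröbner basis.
Inter-reduce: drop elements whose leading term is divisible by another's, tail-reduce, and make monic.

G = {a + 9/2b^3 + 4b + 2c - 3, b^3c + 56/45bc - 4/3b + 4/9c^2 - 2/3c + 2/9}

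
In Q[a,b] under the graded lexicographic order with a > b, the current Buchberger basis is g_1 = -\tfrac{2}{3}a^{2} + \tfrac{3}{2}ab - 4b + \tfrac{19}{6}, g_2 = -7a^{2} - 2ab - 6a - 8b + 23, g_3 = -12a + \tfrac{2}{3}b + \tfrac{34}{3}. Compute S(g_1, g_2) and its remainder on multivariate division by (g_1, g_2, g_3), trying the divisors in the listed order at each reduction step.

lcm(LM(g_1), LM(g_2)) = a^{2}.
S = (lcm/LT(g_1))·g_1 − (lcm/LT(g_2))·g_2 = -\tfrac{71}{28}ab - \tfrac{6}{7}a + \tfrac{34}{7}b - \tfrac{41}{28}.
Reduce S modulo (g_1, g_2, g_3) in that order:
  leading term ab: subtract (\tfrac{71}{336}b)·g_3 from -\tfrac{71}{28}ab - \tfrac{6}{7}a + \tfrac{34}{7}b - \tfrac{41}{28} → -\tfrac{71}{504}b^{2} - \tfrac{6}{7}a + \tfrac{1241}{504}b - \tfrac{41}{28}
  leading term b^{2}: no divisor's leading term divides it; move -\tfrac{71}{504}b^{2} to the remainder.
  leading term a: subtract (\tfrac{1}{14})·g_3 from -\tfrac{6}{7}a + \tfrac{1241}{504}b - \tfrac{41}{28} → \tfrac{1217}{504}b - \tfrac{191}{84}
  leading term b: no divisor's leading term divides it; move \tfrac{1217}{504}b to the remainder.
  leading term 1: no divisor's leading term divides it; move -\tfrac{191}{84} to the remainder.
The remainder -\tfrac{71}{504}b^{2} + \tfrac{1217}{504}b - \tfrac{191}{84} is nonzero, so it would be added as the next basis element.

S(g_1, g_2) = -\tfrac{71}{28}ab - \tfrac{6}{7}a + \tfrac{34}{7}b - \tfrac{41}{28}; remainder on division = -\tfrac{71}{504}b^{2} + \tfrac{1217}{504}b - \tfrac{191}{84}.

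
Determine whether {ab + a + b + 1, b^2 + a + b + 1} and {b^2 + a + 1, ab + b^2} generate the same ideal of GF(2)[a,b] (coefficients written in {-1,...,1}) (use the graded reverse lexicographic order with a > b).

Since reduced Gröbner bases are canonical representatives of ideals under a given ordering, it suffices to compute and compare them.
Buchberger on the first generating set:
f_1 = ab + a + b + 1, LT = ab.
f_2 = b^2 + a + b + 1, LT = b^2.

S(f_1,f_2): lcm = ab^2. S = a^2 + b^2 + a + b.
  leading term a^2: no divisor's leading term divides it; move a^2 to the remainder.
  leading term b^2: subtract (1)·f_2 from b^2 + a + b → 1
  leading term 1: no divisor's leading term divides it; move 1 to the remainder.
  remainder a^2 + 1 ≠ 0; add g_3 = a^2 + 1 to the basis.

The other S-polynomials (S(f_1,g_3), S(f_2,g_3)) all reduce to 0 modulo the current basis, so we have a Gröbner basis.
Inter-reduce: drop elements whose leading term is divisible by another's, tail-reduce, and make monic.
Reduced Gröbner basis: {a^2 + 1, ab + a + b + 1, b^2 + a + b + 1}.

Buchberger on the second generating set:
h_1 = b^2 + a + 1, LT = b^2.
h_2 = ab + b^2, LT = ab.

S(h_1,h_2): lcm = ab^2. S = b^3 + a^2 + a.
  leading term b^3: subtract (b)·h_1 from b^3 + a^2 + a → a^2 + ab + a + b
  leading term a^2: no divisor's leading term divides it; move a^2 to the remainder.
  leading term ab: subtract (1)·h_2 from ab + a + b → b^2 + a + b
  leading term b^2: subtract (1)·h_1 from b^2 + a + b → b + 1
  leading term b: no divisor's leading term divides it; move b to the remainder.
  leading term 1: no divisor's leading term divides it; move 1 to the remainder.
  remainder a^2 + b + 1 ≠ 0; add k_3 = a^2 + b + 1 to the basis.

The other S-polynomials (S(h_1,k_3), S(h_2,k_3)) all reduce to 0 modulo the current basis, so we have a Gröbner basis.
Inter-reduce: drop elements whose leading term is divisible by another's, tail-reduce, and make monic.
Reduced Gröbner basis: {a^2 + b + 1, ab + a + 1, b^2 + a + 1}.

These differ, so the ideals are not equal.

No, the ideals differ.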